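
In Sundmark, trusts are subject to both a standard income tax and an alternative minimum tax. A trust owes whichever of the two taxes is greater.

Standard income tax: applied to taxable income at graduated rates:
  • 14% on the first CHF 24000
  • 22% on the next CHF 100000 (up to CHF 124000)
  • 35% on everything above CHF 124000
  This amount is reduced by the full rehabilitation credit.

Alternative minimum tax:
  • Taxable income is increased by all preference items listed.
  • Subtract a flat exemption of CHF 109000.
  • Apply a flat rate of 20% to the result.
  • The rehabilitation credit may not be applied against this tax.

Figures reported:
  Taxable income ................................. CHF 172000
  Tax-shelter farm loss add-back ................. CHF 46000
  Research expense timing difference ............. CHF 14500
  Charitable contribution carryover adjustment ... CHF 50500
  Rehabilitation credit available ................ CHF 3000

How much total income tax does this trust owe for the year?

CHF 39160

Standard income tax:
  CHF 24000 × 14% = CHF 3360
  CHF 100000 × 22% = CHF 22000
  CHF 48000 × 35% = CHF 16800
  → CHF 42160
  Less rehabilitation credit CHF 3000 → CHF 39160

Alternative minimum tax:
  Adjusted income: CHF 172000 + CHF 46000 + CHF 14500 + CHF 50500 = CHF 283000
  Less exemption CHF 109000 → base CHF 174000
  CHF 174000 × 20% = CHF 34800

CHF 39160 > CHF 34800, so the standard income tax governs.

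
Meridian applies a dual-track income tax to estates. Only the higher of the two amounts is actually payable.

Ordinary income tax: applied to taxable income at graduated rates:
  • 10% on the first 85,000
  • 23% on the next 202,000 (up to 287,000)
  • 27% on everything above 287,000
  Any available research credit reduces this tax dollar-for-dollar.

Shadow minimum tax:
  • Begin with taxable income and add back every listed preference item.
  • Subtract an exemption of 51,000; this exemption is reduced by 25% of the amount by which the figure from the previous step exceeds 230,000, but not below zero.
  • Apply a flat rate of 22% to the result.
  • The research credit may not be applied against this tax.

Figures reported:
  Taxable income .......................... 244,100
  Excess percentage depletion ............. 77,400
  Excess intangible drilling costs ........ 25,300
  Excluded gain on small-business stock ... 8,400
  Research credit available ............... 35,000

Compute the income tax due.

73,810

Shadow minimum tax:
  Adjusted income: 244,100 + 77,400 + 25,300 + 8,400 = 355,200
  Exemption: 51,000 − 25% × (355,200 − 230,000) = 51,000 − 31,300 = 19,700
  Base: 355,200 − 19,700 = 335,500
  335,500 × 22% = 73,810

Ordinary income tax:
  85,000 × 10% = 8,500
  159,100 × 23% = 36,593
  → 45,093
  Less research credit 35,000 → 10,093

73,810 > 10,093, so the shadow minimum tax is the binding amount.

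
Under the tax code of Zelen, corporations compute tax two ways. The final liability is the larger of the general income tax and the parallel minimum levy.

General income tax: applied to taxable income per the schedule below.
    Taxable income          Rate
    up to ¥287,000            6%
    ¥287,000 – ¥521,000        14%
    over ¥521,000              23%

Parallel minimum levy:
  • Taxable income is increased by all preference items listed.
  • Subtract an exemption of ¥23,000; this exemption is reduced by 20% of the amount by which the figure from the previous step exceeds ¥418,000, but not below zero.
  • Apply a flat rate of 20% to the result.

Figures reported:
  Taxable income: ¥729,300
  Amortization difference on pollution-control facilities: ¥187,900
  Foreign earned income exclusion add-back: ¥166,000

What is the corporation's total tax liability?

General income tax:
  ¥287,000 × 6% = ¥17,220
  ¥234,000 × 14% = ¥32,760
  ¥208,300 × 23% = ¥47,909
  → ¥97,889

Parallel minimum levy:
  Adjusted income: ¥729,300 + ¥187,900 + ¥166,000 = ¥1,083,200
  Exemption: 20% × (¥1,083,200 − ¥418,000) = ¥133,040 ≥ ¥23,000, so the exemption is fully phased out
  Base: ¥1,083,200 − ¥0 = ¥1,083,200
  ¥1,083,200 × 20% = ¥216,640

¥216,640 > ¥97,889, so the parallel minimum levy is the binding amount.

¥216,640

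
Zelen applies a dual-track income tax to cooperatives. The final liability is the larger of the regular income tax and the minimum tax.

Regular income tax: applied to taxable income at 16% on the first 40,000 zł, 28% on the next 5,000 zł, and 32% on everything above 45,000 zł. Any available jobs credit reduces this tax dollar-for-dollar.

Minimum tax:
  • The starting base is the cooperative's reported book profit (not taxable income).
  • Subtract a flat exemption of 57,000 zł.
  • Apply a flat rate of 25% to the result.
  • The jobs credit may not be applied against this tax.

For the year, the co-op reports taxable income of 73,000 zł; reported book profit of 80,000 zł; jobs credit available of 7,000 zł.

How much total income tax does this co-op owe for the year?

Minimum tax:
  Base (reported book profit): 80,000 zł
  Less exemption 57,000 zł → base 23,000 zł
  23,000 zł × 25% = 5,750 zł

Regular income tax:
  40,000 zł × 16% = 6,400 zł
  5,000 zł × 28% = 1,400 zł
  28,000 zł × 32% = 8,960 zł
  → 16,760 zł
  Less jobs credit 7,000 zł → 9,760 zł

9,760 zł > 5,750 zł, so the regular income tax governs.

9,760 zł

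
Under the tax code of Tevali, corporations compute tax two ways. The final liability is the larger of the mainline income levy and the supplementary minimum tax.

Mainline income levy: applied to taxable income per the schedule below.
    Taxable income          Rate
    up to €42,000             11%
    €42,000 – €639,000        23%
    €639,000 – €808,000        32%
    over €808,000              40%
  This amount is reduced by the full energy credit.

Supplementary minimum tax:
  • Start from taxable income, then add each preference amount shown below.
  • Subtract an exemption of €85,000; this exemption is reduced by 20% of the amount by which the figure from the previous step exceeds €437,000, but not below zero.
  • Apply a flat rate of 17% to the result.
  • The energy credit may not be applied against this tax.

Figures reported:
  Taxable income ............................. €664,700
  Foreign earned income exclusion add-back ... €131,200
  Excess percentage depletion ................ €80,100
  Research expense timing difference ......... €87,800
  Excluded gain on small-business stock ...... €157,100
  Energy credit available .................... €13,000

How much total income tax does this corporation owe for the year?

Mainline income levy:
  €42,000 × 11% = €4,620
  €597,000 × 23% = €137,310
  €25,700 × 32% = €8,224
  → €150,154
  Less energy credit €13,000 → €137,154

Supplementary minimum tax:
  Adjusted income: €664,700 + €131,200 + €80,100 + €87,800 + €157,100 = €1,120,900
  Exemption: 20% × (€1,120,900 − €437,000) = €136,780 ≥ €85,000, so the exemption is fully phased out
  Base: €1,120,900 − €0 = €1,120,900
  €1,120,900 × 17% = €190,553

€190,553 > €137,154, so the supplementary minimum tax is the binding amount.

€190,553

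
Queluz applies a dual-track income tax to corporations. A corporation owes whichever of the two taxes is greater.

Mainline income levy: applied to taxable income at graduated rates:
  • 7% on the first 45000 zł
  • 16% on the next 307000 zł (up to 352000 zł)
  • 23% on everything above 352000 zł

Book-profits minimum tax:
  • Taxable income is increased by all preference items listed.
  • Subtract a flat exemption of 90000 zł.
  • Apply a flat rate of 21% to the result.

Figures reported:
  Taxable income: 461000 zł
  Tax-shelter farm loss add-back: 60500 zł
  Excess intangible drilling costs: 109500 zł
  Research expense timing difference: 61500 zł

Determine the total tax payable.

126525 zł

Book-profits minimum tax:
  Adjusted income: 461000 zł + 60500 zł + 109500 zł + 61500 zł = 692500 zł
  Less exemption 90000 zł → base 602500 zł
  602500 zł × 21% = 126525 zł

Mainline income levy:
  45000 zł × 7% = 3150 zł
  307000 zł × 16% = 49120 zł
  109000 zł × 23% = 25070 zł
  → 77340 zł

126525 zł > 77340 zł, so the book-profits minimum tax is the binding amount.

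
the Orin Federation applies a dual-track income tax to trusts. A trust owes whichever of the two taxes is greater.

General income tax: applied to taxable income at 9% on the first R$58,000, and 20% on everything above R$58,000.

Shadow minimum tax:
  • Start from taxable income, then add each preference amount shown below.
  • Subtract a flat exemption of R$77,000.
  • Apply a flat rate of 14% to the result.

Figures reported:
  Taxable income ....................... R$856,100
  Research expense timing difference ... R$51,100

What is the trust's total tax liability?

Shadow minimum tax:
  Adjusted income: R$856,100 + R$51,100 = R$907,200
  Less exemption R$77,000 → base R$830,200
  R$830,200 × 14% = R$116,228

General income tax:
  R$58,000 × 9% = R$5,220
  R$798,100 × 20% = R$159,620
  → R$164,840

R$164,840 > R$116,228, so the general income tax governs.

R$164,840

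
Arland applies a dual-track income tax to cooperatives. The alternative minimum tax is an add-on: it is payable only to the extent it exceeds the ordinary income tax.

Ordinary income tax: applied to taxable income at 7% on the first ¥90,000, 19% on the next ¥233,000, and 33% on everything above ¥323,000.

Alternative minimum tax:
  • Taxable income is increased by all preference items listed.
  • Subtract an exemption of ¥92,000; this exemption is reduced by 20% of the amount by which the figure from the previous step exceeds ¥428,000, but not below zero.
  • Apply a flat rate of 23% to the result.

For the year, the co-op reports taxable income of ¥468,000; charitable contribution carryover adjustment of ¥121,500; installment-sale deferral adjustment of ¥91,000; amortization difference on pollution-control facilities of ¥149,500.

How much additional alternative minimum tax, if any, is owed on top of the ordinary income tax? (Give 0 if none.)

Alternative minimum tax:
  Adjusted income: ¥468,000 + ¥121,500 + ¥91,000 + ¥149,500 = ¥830,000
  Exemption: ¥92,000 − 20% × (¥830,000 − ¥428,000) = ¥92,000 − ¥80,400 = ¥11,600
  Base: ¥830,000 − ¥11,600 = ¥818,400
  ¥818,400 × 23% = ¥188,232

Ordinary income tax:
  ¥90,000 × 7% = ¥6,300
  ¥233,000 × 19% = ¥44,270
  ¥145,000 × 33% = ¥47,850
  → ¥98,420

Excess of alternative minimum tax over ordinary income tax: ¥188,232 − ¥98,420 = ¥89,812.

¥89,812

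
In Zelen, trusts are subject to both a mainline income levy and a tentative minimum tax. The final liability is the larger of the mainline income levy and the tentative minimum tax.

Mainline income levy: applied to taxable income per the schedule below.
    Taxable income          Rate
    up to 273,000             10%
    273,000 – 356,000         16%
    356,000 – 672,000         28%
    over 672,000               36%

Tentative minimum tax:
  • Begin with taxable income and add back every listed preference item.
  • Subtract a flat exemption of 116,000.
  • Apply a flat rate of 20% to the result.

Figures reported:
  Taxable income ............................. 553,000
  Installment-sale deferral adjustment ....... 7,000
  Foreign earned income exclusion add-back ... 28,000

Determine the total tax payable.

95,740

Mainline income levy:
  273,000 × 10% = 27,300
  83,000 × 16% = 13,280
  197,000 × 28% = 55,160
  → 95,740

Tentative minimum tax:
  Adjusted income: 553,000 + 7,000 + 28,000 = 588,000
  Less exemption 116,000 → base 472,000
  472,000 × 20% = 94,400

95,740 > 94,400, so the mainline income levy governs.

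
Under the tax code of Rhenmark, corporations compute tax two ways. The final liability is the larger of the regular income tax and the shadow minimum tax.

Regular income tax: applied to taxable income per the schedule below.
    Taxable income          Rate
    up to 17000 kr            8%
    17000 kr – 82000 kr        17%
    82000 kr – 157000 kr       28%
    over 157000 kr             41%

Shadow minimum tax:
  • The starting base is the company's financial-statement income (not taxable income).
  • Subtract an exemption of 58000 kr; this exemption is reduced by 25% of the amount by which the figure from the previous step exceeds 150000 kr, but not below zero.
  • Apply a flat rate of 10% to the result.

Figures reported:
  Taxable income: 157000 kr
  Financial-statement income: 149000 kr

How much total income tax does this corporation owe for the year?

Regular income tax:
  17000 kr × 8% = 1360 kr
  65000 kr × 17% = 11050 kr
  75000 kr × 28% = 21000 kr
  → 33410 kr

Shadow minimum tax:
  Base (financial-statement income): 149000 kr
  Exemption: 149000 kr ≤ 150000 kr, so full 58000 kr applies
  Base: 149000 kr − 58000 kr = 91000 kr
  91000 kr × 10% = 9100 kr

33410 kr > 9100 kr, so the regular income tax governs.

33410 kr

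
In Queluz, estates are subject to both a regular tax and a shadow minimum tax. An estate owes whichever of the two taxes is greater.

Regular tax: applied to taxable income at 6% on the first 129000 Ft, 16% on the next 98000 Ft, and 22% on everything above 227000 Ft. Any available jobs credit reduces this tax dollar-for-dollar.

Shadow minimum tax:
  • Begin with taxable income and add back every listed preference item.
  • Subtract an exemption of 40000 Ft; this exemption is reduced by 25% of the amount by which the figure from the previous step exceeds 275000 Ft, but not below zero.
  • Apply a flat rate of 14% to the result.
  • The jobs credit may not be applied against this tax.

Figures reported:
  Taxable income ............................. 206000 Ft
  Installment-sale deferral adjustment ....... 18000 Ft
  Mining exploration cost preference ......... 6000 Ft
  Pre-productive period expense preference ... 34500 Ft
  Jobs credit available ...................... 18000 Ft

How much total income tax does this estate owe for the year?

Shadow minimum tax:
  Adjusted income: 206000 Ft + 18000 Ft + 6000 Ft + 34500 Ft = 264500 Ft
  Exemption: 264500 Ft ≤ 275000 Ft, so full 40000 Ft applies
  Base: 264500 Ft − 40000 Ft = 224500 Ft
  224500 Ft × 14% = 31430 Ft

Regular tax:
  129000 Ft × 6% = 7740 Ft
  77000 Ft × 16% = 12320 Ft
  → 20060 Ft
  Less jobs credit 18000 Ft → 2060 Ft

31430 Ft > 2060 Ft, so the shadow minimum tax is the binding amount.

31430 Ft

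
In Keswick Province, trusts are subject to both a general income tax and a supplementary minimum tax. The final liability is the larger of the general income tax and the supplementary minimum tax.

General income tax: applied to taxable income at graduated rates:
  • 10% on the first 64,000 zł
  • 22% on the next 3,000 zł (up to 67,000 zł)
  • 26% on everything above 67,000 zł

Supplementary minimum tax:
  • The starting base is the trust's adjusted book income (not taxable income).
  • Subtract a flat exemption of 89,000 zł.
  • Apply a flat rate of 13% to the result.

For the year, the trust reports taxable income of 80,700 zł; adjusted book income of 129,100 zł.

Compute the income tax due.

10,622 zł

Supplementary minimum tax:
  Base (adjusted book income): 129,100 zł
  Less exemption 89,000 zł → base 40,100 zł
  40,100 zł × 13% = 5,213 zł

General income tax:
  64,000 zł × 10% = 6,400 zł
  3,000 zł × 22% = 660 zł
  13,700 zł × 26% = 3,562 zł
  → 10,622 zł

10,622 zł > 5,213 zł, so the general income tax governs.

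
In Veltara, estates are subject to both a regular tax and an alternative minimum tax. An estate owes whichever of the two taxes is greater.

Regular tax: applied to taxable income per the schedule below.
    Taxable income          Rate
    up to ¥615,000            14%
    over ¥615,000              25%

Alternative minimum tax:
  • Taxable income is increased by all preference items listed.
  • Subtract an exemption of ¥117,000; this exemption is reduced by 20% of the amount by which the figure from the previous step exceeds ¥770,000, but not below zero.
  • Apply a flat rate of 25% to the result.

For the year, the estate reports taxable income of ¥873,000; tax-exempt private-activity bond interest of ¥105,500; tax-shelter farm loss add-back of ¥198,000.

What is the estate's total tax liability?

¥285,200

Alternative minimum tax:
  Adjusted income: ¥873,000 + ¥105,500 + ¥198,000 = ¥1,176,500
  Exemption: ¥117,000 − 20% × (¥1,176,500 − ¥770,000) = ¥117,000 − ¥81,300 = ¥35,700
  Base: ¥1,176,500 − ¥35,700 = ¥1,140,800
  ¥1,140,800 × 25% = ¥285,200

Regular tax:
  ¥615,000 × 14% = ¥86,100
  ¥258,000 × 25% = ¥64,500
  → ¥150,600

¥285,200 > ¥150,600, so the alternative minimum tax is the binding amount.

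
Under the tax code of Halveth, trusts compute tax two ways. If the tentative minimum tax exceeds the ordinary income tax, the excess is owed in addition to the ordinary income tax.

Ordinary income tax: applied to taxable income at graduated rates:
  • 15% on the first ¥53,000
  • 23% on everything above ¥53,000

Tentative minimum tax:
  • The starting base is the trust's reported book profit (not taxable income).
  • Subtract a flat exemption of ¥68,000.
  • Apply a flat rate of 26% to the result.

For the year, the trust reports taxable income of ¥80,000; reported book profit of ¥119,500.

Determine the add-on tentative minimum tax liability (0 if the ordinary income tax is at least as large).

¥0

Ordinary income tax:
  ¥53,000 × 15% = ¥7,950
  ¥27,000 × 23% = ¥6,210
  → ¥14,160

Tentative minimum tax:
  Base (reported book profit): ¥119,500
  Less exemption ¥68,000 → base ¥51,500
  ¥51,500 × 26% = ¥13,390

¥13,390 ≤ ¥14,160, so no add-on is due.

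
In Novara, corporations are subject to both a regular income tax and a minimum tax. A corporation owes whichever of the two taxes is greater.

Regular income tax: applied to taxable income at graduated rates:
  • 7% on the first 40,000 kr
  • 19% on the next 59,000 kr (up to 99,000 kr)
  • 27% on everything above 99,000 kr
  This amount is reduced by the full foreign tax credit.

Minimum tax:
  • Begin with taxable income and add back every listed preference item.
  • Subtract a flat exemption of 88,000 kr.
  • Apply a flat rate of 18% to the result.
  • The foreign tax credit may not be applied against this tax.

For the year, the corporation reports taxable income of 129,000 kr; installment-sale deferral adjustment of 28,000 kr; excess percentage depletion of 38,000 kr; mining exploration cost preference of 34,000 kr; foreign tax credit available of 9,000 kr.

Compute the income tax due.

Regular income tax:
  40,000 kr × 7% = 2,800 kr
  59,000 kr × 19% = 11,210 kr
  30,000 kr × 27% = 8,100 kr
  → 22,110 kr
  Less foreign tax credit 9,000 kr → 13,110 kr

Minimum tax:
  Adjusted income: 129,000 kr + 28,000 kr + 38,000 kr + 34,000 kr = 229,000 kr
  Less exemption 88,000 kr → base 141,000 kr
  141,000 kr × 18% = 25,380 kr

25,380 kr > 13,110 kr, so the minimum tax is the binding amount.

25,380 kr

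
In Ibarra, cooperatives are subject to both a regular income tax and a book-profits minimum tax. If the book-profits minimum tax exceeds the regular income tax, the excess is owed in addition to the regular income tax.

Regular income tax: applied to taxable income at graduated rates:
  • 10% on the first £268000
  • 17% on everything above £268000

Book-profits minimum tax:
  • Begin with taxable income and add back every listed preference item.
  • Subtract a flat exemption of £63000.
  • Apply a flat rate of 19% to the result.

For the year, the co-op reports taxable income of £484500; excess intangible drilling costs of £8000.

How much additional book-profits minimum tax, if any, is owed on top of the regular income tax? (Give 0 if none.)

£18000

Book-profits minimum tax:
  Adjusted income: £484500 + £8000 = £492500
  Less exemption £63000 → base £429500
  £429500 × 19% = £81605

Regular income tax:
  £268000 × 10% = £26800
  £216500 × 17% = £36805
  → £63605

Excess of book-profits minimum tax over regular income tax: £81605 − £63605 = £18000.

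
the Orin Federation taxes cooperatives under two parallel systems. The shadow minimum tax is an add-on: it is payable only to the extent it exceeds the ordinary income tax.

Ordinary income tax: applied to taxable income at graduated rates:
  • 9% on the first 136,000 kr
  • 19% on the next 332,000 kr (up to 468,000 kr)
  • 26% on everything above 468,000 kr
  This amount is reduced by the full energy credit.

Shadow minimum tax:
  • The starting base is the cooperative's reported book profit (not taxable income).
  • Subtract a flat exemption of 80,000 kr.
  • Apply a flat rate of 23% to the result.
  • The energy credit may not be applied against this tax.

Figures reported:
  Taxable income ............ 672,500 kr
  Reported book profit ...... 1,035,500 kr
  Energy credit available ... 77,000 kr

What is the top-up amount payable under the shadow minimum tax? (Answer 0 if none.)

168,275 kr

Ordinary income tax:
  136,000 kr × 9% = 12,240 kr
  332,000 kr × 19% = 63,080 kr
  204,500 kr × 26% = 53,170 kr
  → 128,490 kr
  Less energy credit 77,000 kr → 51,490 kr

Shadow minimum tax:
  Base (reported book profit): 1,035,500 kr
  Less exemption 80,000 kr → base 955,500 kr
  955,500 kr × 23% = 219,765 kr

Excess of shadow minimum tax over ordinary income tax: 219,765 kr − 51,490 kr = 168,275 kr.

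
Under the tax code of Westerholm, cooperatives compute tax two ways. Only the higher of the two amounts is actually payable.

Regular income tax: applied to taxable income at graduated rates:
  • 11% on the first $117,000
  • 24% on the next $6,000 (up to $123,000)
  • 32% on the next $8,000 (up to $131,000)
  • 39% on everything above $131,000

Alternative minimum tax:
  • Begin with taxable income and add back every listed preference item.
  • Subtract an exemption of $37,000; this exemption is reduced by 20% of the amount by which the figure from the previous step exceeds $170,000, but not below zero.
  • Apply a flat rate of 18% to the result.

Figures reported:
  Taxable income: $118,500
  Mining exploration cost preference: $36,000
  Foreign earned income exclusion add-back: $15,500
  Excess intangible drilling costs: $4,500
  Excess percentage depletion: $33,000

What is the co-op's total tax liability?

$32,040

Regular income tax:
  $117,000 × 11% = $12,870
  $1,500 × 24% = $360
  → $13,230

Alternative minimum tax:
  Adjusted income: $118,500 + $36,000 + $15,500 + $4,500 + $33,000 = $207,500
  Exemption: $37,000 − 20% × ($207,500 − $170,000) = $37,000 − $7,500 = $29,500
  Base: $207,500 − $29,500 = $178,000
  $178,000 × 18% = $32,040

$32,040 > $13,230, so the alternative minimum tax is the binding amount.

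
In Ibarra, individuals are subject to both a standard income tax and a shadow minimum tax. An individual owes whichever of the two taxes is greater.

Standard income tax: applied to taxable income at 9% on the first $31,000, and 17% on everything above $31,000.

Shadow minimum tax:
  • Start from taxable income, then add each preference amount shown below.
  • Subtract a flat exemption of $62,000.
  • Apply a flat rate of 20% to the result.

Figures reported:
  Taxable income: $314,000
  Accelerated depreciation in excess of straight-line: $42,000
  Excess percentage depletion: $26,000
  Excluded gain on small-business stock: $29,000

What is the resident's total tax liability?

$69,800

Shadow minimum tax:
  Adjusted income: $314,000 + $42,000 + $26,000 + $29,000 = $411,000
  Less exemption $62,000 → base $349,000
  $349,000 × 20% = $69,800

Standard income tax:
  $31,000 × 9% = $2,790
  $283,000 × 17% = $48,110
  → $50,900

$69,800 > $50,900, so the shadow minimum tax is the binding amount.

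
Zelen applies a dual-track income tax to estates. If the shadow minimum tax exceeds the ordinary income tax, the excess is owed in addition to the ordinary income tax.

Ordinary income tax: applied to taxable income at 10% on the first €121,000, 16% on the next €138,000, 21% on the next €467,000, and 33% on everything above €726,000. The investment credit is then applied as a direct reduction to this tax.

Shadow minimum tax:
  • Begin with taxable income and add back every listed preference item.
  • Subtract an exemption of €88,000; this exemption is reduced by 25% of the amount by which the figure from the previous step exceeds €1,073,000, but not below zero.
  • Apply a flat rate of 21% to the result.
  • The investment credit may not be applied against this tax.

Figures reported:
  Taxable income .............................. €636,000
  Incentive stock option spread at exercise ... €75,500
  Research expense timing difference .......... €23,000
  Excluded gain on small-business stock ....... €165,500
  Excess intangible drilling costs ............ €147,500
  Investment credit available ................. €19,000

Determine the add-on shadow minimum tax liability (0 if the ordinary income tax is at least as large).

€107,145

Ordinary income tax:
  €121,000 × 10% = €12,100
  €138,000 × 16% = €22,080
  €377,000 × 21% = €79,170
  → €113,350
  Less investment credit €19,000 → €94,350

Shadow minimum tax:
  Adjusted income: €636,000 + €75,500 + €23,000 + €165,500 + €147,500 = €1,047,500
  Exemption: €1,047,500 ≤ €1,073,000, so full €88,000 applies
  Base: €1,047,500 − €88,000 = €959,500
  €959,500 × 21% = €201,495

Excess of shadow minimum tax over ordinary income tax: €201,495 − €94,350 = €107,145.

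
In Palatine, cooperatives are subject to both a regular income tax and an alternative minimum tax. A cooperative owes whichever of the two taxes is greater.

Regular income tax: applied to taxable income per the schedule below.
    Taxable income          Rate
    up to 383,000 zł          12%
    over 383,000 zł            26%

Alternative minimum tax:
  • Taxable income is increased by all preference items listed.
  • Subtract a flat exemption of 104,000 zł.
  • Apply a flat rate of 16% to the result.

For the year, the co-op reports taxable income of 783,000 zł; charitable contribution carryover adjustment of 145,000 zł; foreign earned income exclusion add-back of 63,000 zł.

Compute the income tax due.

149,960 zł

Regular income tax:
  383,000 zł × 12% = 45,960 zł
  400,000 zł × 26% = 104,000 zł
  → 149,960 zł

Alternative minimum tax:
  Adjusted income: 783,000 zł + 145,000 zł + 63,000 zł = 991,000 zł
  Less exemption 104,000 zł → base 887,000 zł
  887,000 zł × 16% = 141,920 zł

149,960 zł > 141,920 zł, so the regular income tax governs.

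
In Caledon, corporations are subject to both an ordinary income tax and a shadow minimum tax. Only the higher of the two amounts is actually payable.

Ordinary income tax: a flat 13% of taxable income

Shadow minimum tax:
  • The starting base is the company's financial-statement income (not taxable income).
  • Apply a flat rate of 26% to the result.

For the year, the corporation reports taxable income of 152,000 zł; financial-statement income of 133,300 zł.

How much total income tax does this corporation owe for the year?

Ordinary income tax:
  152,000 zł × 13% = 19,760 zł

Shadow minimum tax:
  Base (financial-statement income): 133,300 zł
  133,300 zł × 26% = 34,658 zł

34,658 zł > 19,760 zł, so the shadow minimum tax is the binding amount.

34,658 zł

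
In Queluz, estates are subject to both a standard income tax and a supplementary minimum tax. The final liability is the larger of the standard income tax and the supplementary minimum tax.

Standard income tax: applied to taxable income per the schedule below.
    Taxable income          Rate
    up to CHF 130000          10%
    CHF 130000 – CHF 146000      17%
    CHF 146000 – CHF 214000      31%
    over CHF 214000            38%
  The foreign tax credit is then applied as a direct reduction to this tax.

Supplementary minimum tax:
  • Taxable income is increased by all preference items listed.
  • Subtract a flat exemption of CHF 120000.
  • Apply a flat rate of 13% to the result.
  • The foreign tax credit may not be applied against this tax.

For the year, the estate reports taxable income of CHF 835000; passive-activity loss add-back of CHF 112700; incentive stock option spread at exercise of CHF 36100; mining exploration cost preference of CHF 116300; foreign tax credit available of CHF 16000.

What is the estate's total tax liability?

CHF 256780

Supplementary minimum tax:
  Adjusted income: CHF 835000 + CHF 112700 + CHF 36100 + CHF 116300 = CHF 1100100
  Less exemption CHF 120000 → base CHF 980100
  CHF 980100 × 13% = CHF 127413

Standard income tax:
  CHF 130000 × 10% = CHF 13000
  CHF 16000 × 17% = CHF 2720
  CHF 68000 × 31% = CHF 21080
  CHF 621000 × 38% = CHF 235980
  → CHF 272780
  Less foreign tax credit CHF 16000 → CHF 256780

CHF 256780 > CHF 127413, so the standard income tax governs.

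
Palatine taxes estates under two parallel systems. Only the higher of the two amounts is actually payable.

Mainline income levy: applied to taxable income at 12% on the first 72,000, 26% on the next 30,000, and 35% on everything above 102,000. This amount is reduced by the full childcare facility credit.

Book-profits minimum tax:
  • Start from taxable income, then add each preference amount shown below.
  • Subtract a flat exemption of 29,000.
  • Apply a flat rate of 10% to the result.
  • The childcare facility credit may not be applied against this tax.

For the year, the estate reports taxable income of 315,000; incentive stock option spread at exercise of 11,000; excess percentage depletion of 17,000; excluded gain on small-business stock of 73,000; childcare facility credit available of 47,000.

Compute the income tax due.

Book-profits minimum tax:
  Adjusted income: 315,000 + 11,000 + 17,000 + 73,000 = 416,000
  Less exemption 29,000 → base 387,000
  387,000 × 10% = 38,700

Mainline income levy:
  72,000 × 12% = 8,640
  30,000 × 26% = 7,800
  213,000 × 35% = 74,550
  → 90,990
  Less childcare facility credit 47,000 → 43,990

43,990 > 38,700, so the mainline income levy governs.

43,990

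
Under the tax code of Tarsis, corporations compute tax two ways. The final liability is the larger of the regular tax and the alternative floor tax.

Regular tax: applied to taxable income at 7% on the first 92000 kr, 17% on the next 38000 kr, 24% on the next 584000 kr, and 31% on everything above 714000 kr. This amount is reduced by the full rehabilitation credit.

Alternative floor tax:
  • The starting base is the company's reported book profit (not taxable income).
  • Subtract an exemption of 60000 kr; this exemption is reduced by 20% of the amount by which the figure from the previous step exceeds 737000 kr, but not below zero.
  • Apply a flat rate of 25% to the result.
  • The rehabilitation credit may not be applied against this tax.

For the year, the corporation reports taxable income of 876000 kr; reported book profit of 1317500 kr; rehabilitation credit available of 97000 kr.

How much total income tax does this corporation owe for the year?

329375 kr

Alternative floor tax:
  Base (reported book profit): 1317500 kr
  Exemption: 20% × (1317500 kr − 737000 kr) = 116100 kr ≥ 60000 kr, so the exemption is fully phased out
  Base: 1317500 kr − 0 kr = 1317500 kr
  1317500 kr × 25% = 329375 kr

Regular tax:
  92000 kr × 7% = 6440 kr
  38000 kr × 17% = 6460 kr
  584000 kr × 24% = 140160 kr
  162000 kr × 31% = 50220 kr
  → 203280 kr
  Less rehabilitation credit 97000 kr → 106280 kr

329375 kr > 106280 kr, so the alternative floor tax is the binding amount.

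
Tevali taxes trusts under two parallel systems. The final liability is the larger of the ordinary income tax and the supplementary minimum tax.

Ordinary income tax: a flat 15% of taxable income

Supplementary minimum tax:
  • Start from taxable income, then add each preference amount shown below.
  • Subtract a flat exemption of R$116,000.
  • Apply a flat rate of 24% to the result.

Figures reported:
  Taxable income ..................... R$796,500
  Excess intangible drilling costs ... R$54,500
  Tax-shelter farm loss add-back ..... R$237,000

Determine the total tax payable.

R$233,280

Supplementary minimum tax:
  Adjusted income: R$796,500 + R$54,500 + R$237,000 = R$1,088,000
  Less exemption R$116,000 → base R$972,000
  R$972,000 × 24% = R$233,280

Ordinary income tax:
  R$796,500 × 15% = R$119,475

R$233,280 > R$119,475, so the supplementary minimum tax is the binding amount.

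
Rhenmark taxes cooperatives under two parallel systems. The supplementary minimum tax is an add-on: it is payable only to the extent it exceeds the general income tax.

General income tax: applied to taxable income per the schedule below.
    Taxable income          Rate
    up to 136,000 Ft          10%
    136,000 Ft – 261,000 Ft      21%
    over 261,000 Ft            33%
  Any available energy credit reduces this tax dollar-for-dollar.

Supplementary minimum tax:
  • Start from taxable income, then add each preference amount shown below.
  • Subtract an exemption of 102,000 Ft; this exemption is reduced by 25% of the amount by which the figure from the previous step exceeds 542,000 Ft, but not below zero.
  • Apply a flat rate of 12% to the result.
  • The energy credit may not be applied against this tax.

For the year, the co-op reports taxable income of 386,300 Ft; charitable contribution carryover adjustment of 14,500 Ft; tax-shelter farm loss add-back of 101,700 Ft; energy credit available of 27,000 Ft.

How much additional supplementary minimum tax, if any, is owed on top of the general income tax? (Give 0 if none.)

0 Ft

Supplementary minimum tax:
  Adjusted income: 386,300 Ft + 14,500 Ft + 101,700 Ft = 502,500 Ft
  Exemption: 502,500 Ft ≤ 542,000 Ft, so full 102,000 Ft applies
  Base: 502,500 Ft − 102,000 Ft = 400,500 Ft
  400,500 Ft × 12% = 48,060 Ft

General income tax:
  136,000 Ft × 10% = 13,600 Ft
  125,000 Ft × 21% = 26,250 Ft
  125,300 Ft × 33% = 41,349 Ft
  → 81,199 Ft
  Less energy credit 27,000 Ft → 54,199 Ft

48,060 Ft ≤ 54,199 Ft, so no add-on is due.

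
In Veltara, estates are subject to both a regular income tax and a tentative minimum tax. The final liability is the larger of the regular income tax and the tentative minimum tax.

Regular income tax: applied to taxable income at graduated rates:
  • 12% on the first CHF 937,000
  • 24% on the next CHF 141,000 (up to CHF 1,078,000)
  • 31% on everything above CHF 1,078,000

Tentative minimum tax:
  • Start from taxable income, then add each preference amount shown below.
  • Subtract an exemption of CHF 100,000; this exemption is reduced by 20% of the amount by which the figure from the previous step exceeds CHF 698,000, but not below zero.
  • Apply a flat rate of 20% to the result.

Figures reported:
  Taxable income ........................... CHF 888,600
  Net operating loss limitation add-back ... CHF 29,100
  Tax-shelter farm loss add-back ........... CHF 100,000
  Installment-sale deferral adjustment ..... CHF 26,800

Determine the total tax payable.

Regular income tax:
  CHF 888,600 × 12% = CHF 106,632

Tentative minimum tax:
  Adjusted income: CHF 888,600 + CHF 29,100 + CHF 100,000 + CHF 26,800 = CHF 1,044,500
  Exemption: CHF 100,000 − 20% × (CHF 1,044,500 − CHF 698,000) = CHF 100,000 − CHF 69,300 = CHF 30,700
  Base: CHF 1,044,500 − CHF 30,700 = CHF 1,013,800
  CHF 1,013,800 × 20% = CHF 202,760

CHF 202,760 > CHF 106,632, so the tentative minimum tax is the binding amount.

CHF 202,760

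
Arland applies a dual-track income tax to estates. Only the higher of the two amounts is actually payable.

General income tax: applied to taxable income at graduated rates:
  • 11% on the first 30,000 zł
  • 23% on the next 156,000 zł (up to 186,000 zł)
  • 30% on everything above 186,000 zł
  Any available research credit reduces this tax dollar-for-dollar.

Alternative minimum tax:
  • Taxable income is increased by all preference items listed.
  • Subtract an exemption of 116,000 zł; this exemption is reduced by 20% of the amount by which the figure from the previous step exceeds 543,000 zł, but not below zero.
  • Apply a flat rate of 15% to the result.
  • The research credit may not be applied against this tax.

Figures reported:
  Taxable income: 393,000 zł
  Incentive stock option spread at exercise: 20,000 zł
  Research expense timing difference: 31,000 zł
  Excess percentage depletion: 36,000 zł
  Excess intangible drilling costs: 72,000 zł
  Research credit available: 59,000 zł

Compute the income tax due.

65,670 zł

General income tax:
  30,000 zł × 11% = 3,300 zł
  156,000 zł × 23% = 35,880 zł
  207,000 zł × 30% = 62,100 zł
  → 101,280 zł
  Less research credit 59,000 zł → 42,280 zł

Alternative minimum tax:
  Adjusted income: 393,000 zł + 20,000 zł + 31,000 zł + 36,000 zł + 72,000 zł = 552,000 zł
  Exemption: 116,000 zł − 20% × (552,000 zł − 543,000 zł) = 116,000 zł − 1,800 zł = 114,200 zł
  Base: 552,000 zł − 114,200 zł = 437,800 zł
  437,800 zł × 15% = 65,670 zł

65,670 zł > 42,280 zł, so the alternative minimum tax is the binding amount.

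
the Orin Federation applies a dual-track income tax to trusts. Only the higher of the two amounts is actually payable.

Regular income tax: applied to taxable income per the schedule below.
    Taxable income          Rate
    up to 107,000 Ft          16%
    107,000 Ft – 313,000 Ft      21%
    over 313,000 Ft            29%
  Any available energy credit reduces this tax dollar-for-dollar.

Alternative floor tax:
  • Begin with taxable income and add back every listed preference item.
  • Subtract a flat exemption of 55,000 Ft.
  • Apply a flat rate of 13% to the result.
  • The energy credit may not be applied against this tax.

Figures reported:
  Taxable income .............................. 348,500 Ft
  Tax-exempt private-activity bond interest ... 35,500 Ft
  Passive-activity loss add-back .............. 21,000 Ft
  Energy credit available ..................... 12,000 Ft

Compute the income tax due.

58,675 Ft

Regular income tax:
  107,000 Ft × 16% = 17,120 Ft
  206,000 Ft × 21% = 43,260 Ft
  35,500 Ft × 29% = 10,295 Ft
  → 70,675 Ft
  Less energy credit 12,000 Ft → 58,675 Ft

Alternative floor tax:
  Adjusted income: 348,500 Ft + 35,500 Ft + 21,000 Ft = 405,000 Ft
  Less exemption 55,000 Ft → base 350,000 Ft
  350,000 Ft × 13% = 45,500 Ft

58,675 Ft > 45,500 Ft, so the regular income tax governs.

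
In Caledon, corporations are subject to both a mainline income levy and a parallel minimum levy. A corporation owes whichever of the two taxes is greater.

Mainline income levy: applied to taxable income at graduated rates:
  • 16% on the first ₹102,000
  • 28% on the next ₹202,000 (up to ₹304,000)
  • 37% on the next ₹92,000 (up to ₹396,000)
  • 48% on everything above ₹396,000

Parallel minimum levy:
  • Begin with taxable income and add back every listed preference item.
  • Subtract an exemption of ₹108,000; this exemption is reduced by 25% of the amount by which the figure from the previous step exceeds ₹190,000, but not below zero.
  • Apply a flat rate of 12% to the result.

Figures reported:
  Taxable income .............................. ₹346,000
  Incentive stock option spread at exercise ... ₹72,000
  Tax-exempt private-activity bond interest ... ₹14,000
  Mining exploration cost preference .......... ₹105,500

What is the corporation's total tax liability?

₹88,420

Mainline income levy:
  ₹102,000 × 16% = ₹16,320
  ₹202,000 × 28% = ₹56,560
  ₹42,000 × 37% = ₹15,540
  → ₹88,420

Parallel minimum levy:
  Adjusted income: ₹346,000 + ₹72,000 + ₹14,000 + ₹105,500 = ₹537,500
  Exemption: ₹108,000 − 25% × (₹537,500 − ₹190,000) = ₹108,000 − ₹86,875 = ₹21,125
  Base: ₹537,500 − ₹21,125 = ₹516,375
  ₹516,375 × 12% = ₹61,965

₹88,420 > ₹61,965, so the mainline income levy governs.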